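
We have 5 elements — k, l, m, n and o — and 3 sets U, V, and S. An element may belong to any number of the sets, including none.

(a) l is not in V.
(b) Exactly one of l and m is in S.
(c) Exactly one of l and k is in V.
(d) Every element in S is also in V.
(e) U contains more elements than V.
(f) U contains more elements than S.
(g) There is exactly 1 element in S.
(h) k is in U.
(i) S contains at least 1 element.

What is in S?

From (a): l ∉ V.
From (h): k ∈ U.
(c) (exactly one): k ∈ V.
(d) contrapositive: l ∉ S.
(b) (exactly one): m ∈ S.
(d) with m ∈ S: m ∈ V.
(g): S already has 1, so the rest are out.

S = {m}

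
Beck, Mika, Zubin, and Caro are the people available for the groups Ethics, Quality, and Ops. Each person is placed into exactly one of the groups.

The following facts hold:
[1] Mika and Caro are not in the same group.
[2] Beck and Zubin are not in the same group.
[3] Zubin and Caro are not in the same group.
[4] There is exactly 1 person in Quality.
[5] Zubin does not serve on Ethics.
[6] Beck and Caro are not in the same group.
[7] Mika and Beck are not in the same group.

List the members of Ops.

Ops = {Mika, Zubin}

From (5): Zubin ∉ Ethics.
Suppose Beck ∈ Ops: no assignment then satisfies all the clues, so Beck ∉ Ops.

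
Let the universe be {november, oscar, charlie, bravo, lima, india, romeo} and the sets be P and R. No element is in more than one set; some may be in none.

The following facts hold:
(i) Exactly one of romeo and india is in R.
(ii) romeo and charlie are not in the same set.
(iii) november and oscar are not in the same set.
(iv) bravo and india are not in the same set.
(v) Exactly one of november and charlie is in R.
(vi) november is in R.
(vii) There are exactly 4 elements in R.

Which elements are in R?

R = {bravo, lima, november, romeo}

From (vi): november ∈ R.
(iii): oscar ∉ R.
(v) (exactly one): charlie ∉ R.
Suppose bravo ∉ R: no assignment then satisfies all the clues, so bravo ∈ R.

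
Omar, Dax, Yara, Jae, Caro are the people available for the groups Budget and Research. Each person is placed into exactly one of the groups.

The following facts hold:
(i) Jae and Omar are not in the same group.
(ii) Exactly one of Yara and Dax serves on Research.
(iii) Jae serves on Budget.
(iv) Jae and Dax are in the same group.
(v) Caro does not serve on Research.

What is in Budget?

From (iii): Jae ∈ Budget.
From (v): Caro ∉ Research.
(i): Omar ∉ Budget.
(iv): Dax matches Jae: Dax ∈ Budget.
Only one group left: Omar ∈ Research.
Only one group left: Caro ∈ Budget.
(ii) (exactly one): Yara ∈ Research.

Budget = {Caro, Dax, Jae}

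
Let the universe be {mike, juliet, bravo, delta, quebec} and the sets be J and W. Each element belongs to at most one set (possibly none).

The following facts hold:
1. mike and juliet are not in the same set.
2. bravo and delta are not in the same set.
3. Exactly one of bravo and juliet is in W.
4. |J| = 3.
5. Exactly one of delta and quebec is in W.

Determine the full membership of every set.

J = {bravo, mike, quebec}; W = {delta, juliet}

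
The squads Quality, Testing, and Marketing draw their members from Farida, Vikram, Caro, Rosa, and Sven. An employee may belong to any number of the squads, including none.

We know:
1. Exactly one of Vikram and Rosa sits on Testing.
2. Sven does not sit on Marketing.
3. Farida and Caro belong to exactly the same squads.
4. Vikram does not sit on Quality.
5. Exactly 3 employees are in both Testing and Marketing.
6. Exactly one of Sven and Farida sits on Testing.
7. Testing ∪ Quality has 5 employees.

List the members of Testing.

Testing = {Caro, Farida, Vikram}

From (2): Sven ∉ Marketing.
From (4): Vikram ∉ Quality.
Suppose Farida ∉ Testing: no assignment then satisfies all the clues, so Farida ∈ Testing.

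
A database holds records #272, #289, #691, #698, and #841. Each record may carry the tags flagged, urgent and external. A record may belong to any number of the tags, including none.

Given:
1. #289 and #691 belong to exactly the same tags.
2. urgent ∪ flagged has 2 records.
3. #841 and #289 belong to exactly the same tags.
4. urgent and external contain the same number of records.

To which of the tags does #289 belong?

#289: none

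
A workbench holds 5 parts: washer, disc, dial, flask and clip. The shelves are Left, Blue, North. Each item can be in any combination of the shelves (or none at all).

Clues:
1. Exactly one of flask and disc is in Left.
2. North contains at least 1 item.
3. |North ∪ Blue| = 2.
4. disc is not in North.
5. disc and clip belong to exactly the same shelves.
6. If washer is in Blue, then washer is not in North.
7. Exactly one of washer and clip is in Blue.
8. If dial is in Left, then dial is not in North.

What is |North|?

1

From (4): disc ∉ North.
(5): clip matches disc: clip ∉ North.
Suppose washer ∉ Blue: no assignment then satisfies all the clues, so washer ∈ Blue.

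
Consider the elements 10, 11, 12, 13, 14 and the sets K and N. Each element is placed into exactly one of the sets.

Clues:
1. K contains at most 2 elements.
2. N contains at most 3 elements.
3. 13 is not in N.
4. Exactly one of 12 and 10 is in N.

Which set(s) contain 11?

11: N

From (3): 13 ∉ N.
Only one set left: 13 ∈ K.
Suppose 11 ∈ K: no assignment then satisfies all the clues, so 11 ∉ K.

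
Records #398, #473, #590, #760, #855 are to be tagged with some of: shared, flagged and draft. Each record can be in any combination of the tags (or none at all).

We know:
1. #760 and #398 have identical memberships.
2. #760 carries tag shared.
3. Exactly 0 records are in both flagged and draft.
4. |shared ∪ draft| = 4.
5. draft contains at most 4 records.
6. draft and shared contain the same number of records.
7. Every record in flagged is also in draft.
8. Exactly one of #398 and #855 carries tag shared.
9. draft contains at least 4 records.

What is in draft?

draft = {#398, #473, #590, #760}

From (2): #760 ∈ shared.
(1): #398 matches #760: #398 ∈ shared.
(8) (exactly one): #855 ∉ shared.
Suppose #398 ∉ draft: no assignment then satisfies all the clues, so #398 ∈ draft.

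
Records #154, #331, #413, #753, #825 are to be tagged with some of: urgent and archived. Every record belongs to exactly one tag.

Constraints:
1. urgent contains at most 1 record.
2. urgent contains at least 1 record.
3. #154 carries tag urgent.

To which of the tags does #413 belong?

#413: archived

From (3): #154 ∈ urgent.
(1): urgent already has 1, so the rest are out.
Only one tag left: #331 ∈ archived.
Only one tag left: #413 ∈ archived.
Only one tag left: #753 ∈ archived.
Only one tag left: #825 ∈ archived.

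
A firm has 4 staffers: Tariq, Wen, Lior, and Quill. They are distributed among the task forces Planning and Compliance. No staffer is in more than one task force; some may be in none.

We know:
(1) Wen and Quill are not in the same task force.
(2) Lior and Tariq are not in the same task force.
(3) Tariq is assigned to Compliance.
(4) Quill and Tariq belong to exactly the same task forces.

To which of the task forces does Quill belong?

Quill: Compliance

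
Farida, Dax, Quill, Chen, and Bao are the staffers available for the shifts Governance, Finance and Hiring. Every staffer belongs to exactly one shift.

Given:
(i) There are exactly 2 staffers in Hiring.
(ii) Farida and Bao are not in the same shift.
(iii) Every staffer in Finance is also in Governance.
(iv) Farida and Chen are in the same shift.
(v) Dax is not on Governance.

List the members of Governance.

Governance = {Chen, Farida, Quill}

From (v): Dax ∉ Governance.
(iii) contrapositive: Dax ∉ Finance.
Only one shift left: Dax ∈ Hiring.
Suppose Farida ∉ Governance: no assignment then satisfies all the clues, so Farida ∈ Governance.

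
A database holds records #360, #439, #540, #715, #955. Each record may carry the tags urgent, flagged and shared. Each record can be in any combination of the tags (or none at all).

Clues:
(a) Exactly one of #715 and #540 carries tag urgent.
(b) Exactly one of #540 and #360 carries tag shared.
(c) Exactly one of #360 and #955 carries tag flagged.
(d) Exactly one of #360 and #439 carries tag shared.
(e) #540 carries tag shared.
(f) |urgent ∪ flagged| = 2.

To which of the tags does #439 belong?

From (e): #540 ∈ shared.
(b) (exactly one): #360 ∉ shared.
(d) (exactly one): #439 ∈ shared.
Suppose #439 ∈ urgent: no assignment then satisfies all the clues, so #439 ∉ urgent.

#439: shared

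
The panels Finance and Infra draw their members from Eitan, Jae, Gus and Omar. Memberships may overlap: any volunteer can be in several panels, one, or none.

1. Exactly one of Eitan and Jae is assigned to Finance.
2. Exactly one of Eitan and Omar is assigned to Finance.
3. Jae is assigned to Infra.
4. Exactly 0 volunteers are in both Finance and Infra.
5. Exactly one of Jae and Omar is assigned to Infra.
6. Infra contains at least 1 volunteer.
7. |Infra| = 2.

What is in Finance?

From (3): Jae ∈ Infra.
(5) (exactly one): Omar ∉ Infra.
Suppose Eitan ∉ Finance: no assignment then satisfies all the clues, so Eitan ∈ Finance.

Finance = {Eitan}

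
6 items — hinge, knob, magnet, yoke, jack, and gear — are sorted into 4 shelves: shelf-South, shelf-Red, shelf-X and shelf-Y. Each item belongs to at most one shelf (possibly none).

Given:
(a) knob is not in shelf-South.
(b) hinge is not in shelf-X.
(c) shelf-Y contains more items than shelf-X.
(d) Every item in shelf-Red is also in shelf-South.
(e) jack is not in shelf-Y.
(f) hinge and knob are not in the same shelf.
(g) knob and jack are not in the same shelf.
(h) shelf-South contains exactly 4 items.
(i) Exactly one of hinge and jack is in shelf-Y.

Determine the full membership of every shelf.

From (a): knob ∉ shelf-South.
From (b): hinge ∉ shelf-X.
From (e): jack ∉ shelf-Y.
(d) contrapositive: knob ∉ shelf-Red.
(i) (exactly one): hinge ∈ shelf-Y.
(f): knob ∉ shelf-Y.
(h): only 4 candidates remain for shelf-South, so all are in.
Suppose knob ∈ shelf-X: no assignment then satisfies all the clues, so knob ∉ shelf-X.

shelf-South = {gear, jack, magnet, yoke}; shelf-Red = {}; shelf-X = {}; shelf-Y = {hinge}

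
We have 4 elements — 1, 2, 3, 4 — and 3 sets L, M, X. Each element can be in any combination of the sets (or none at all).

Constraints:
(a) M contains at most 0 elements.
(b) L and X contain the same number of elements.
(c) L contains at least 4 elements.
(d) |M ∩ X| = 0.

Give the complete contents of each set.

L = {1, 2, 3, 4}; M = {}; X = {1, 2, 3, 4}

(a): M already has 0, so the rest are out.
(c): only 4 candidates remain for L, so all are in.
Suppose 1 ∉ X: no assignment then satisfies all the clues, so 1 ∈ X.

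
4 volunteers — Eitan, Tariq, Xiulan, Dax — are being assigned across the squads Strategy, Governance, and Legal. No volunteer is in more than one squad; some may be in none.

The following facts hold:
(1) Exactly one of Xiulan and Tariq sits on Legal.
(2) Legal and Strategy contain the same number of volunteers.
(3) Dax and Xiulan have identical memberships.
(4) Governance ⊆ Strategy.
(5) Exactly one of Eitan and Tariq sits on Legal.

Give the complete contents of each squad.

Strategy = {Eitan}; Governance = {}; Legal = {Tariq}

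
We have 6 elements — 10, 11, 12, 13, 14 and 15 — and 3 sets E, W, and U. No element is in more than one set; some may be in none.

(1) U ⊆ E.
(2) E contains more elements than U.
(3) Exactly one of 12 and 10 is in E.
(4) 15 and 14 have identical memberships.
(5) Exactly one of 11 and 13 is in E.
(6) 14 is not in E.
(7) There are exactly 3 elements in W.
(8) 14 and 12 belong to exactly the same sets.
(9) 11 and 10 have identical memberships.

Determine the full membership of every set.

From (6): 14 ∉ E.
(1) contrapositive: 14 ∉ U.
(4): 15 matches 14: 15 ∉ E.
(4): 15 matches 14: 15 ∉ U.
(8): 12 matches 14: 12 ∉ E.
(8): 12 matches 14: 12 ∉ U.
(3) (exactly one): 10 ∈ E.
(9): 11 matches 10: 11 ∈ E.
(5) (exactly one): 13 ∉ E.
(1) contrapositive: 13 ∉ U.
Suppose 12 ∉ W: no assignment then satisfies all the clues, so 12 ∈ W.

E = {10, 11}; W = {12, 14, 15}; U = {}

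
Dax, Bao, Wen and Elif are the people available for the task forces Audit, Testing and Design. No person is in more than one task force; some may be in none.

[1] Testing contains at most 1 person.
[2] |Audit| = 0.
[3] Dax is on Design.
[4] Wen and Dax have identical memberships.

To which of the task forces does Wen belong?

Wen: Design

From (3): Dax ∈ Design.
(2): Audit already has 0, so the rest are out.
(4): Wen matches Dax: Wen ∉ Testing.
(4): Wen matches Dax: Wen ∈ Design.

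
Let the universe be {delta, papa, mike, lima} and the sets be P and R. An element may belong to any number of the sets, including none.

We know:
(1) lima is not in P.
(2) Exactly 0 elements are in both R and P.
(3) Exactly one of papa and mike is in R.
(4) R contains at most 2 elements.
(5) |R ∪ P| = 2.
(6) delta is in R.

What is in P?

From (1): lima ∉ P.
From (6): delta ∈ R.
Suppose delta ∈ P: no assignment then satisfies all the clues, so delta ∉ P.

P = {}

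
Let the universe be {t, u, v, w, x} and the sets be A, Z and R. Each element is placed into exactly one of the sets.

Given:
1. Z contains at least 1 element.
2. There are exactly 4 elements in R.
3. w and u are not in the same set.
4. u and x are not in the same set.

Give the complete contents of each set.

A = {}; Z = {u}; R = {t, v, w, x}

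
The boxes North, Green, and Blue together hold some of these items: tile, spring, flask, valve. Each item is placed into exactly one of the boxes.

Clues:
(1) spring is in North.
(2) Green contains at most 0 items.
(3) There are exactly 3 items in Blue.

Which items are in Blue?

From (1): spring ∈ North.
(2): Green already has 0, so the rest are out.
(3): only 3 candidates remain for Blue, so all are in.

Blue = {flask, tile, valve}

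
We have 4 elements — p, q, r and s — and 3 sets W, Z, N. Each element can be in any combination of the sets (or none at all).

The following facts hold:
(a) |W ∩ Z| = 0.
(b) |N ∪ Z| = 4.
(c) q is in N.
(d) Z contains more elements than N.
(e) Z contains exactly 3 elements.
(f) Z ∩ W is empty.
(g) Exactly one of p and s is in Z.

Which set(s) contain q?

q: N, Z

From (c): q ∈ N.
Suppose q ∈ W: no assignment then satisfies all the clues, so q ∉ W.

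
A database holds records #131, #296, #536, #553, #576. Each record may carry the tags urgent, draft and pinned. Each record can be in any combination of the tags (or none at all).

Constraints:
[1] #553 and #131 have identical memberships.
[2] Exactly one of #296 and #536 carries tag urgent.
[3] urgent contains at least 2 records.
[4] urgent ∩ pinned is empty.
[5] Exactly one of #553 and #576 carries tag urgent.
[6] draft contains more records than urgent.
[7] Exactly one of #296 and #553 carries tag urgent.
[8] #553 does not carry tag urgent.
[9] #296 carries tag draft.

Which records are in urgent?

urgent = {#296, #576}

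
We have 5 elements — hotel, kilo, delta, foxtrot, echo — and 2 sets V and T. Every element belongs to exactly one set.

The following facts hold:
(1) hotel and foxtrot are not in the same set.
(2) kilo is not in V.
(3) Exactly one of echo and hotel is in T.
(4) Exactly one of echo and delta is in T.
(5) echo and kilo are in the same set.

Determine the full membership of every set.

From (2): kilo ∉ V.
(5): echo matches kilo: echo ∉ V.
Only one set left: kilo ∈ T.
Only one set left: echo ∈ T.
(3) (exactly one): hotel ∉ T.
(4) (exactly one): delta ∉ T.
Only one set left: hotel ∈ V.
Only one set left: delta ∈ V.
(1): foxtrot ∉ V.
Only one set left: foxtrot ∈ T.

V = {delta, hotel}; T = {echo, foxtrot, kilo}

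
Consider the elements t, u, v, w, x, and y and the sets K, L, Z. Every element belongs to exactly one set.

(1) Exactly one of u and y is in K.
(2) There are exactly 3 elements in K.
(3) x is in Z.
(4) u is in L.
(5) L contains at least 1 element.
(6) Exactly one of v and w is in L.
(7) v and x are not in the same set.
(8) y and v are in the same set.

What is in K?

From (3): x ∈ Z.
From (4): u ∈ L.
(1) (exactly one): y ∈ K.
(7): v ∉ Z.
(8): v matches y: v ∈ K.
(6) (exactly one): w ∈ L.
(2): only 3 candidates remain for K, so all are in.

K = {t, v, y}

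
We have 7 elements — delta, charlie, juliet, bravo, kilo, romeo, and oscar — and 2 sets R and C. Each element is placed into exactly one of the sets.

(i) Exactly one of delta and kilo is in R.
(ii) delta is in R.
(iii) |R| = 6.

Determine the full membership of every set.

R = {bravo, charlie, delta, juliet, oscar, romeo}; C = {kilo}

From (ii): delta ∈ R.
(i) (exactly one): kilo ∉ R.
(iii): only 6 candidates remain for R, so all are in.
Only one set left: kilo ∈ C.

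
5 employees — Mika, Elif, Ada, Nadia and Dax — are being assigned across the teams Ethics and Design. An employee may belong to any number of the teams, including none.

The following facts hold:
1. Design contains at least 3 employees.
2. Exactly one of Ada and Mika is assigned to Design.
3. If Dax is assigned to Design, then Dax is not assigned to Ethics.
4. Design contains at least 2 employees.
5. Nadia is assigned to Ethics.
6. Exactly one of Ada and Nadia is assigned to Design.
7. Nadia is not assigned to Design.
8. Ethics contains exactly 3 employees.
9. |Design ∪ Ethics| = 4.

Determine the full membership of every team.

Ethics = {Ada, Elif, Nadia}; Design = {Ada, Dax, Elif}

From (5): Nadia ∈ Ethics.
From (7): Nadia ∉ Design.
(6) (exactly one): Ada ∈ Design.
(2) (exactly one): Mika ∉ Design.
(1): only 3 candidates remain for Design, so all are in.
(3): Dax ∉ Ethics.
Suppose Mika ∈ Ethics: no assignment then satisfies all the clues, so Mika ∉ Ethics.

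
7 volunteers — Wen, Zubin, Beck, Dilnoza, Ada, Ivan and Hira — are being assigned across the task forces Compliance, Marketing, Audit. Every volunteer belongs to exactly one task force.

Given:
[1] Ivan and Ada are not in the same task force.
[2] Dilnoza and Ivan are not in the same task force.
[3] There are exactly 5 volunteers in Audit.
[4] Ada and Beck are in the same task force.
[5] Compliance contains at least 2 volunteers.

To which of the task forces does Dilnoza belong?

Dilnoza: Audit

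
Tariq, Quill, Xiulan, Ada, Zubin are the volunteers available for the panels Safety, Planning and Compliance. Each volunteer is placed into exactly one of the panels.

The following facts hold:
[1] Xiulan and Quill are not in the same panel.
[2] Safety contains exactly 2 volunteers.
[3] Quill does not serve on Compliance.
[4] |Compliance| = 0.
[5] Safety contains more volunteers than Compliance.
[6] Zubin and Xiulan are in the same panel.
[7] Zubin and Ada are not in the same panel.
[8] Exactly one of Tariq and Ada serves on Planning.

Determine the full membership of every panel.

Safety = {Ada, Quill}; Planning = {Tariq, Xiulan, Zubin}; Compliance = {}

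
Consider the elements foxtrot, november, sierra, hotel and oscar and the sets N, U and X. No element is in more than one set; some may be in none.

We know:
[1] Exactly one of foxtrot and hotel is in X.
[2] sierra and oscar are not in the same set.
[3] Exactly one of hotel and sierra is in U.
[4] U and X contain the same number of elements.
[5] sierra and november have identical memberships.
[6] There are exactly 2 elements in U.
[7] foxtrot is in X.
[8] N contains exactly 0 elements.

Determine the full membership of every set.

From (7): foxtrot ∈ X.
(1) (exactly one): hotel ∉ X.
(8): N already has 0, so the rest are out.
Suppose november ∉ U: no assignment then satisfies all the clues, so november ∈ U.

N = {}; U = {november, sierra}; X = {foxtrot, oscar}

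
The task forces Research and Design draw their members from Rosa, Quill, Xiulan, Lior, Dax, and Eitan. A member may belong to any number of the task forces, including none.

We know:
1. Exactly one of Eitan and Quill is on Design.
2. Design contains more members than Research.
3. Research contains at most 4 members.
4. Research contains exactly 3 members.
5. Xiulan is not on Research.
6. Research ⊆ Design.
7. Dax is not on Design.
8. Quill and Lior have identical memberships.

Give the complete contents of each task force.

Research = {Lior, Quill, Rosa}; Design = {Lior, Quill, Rosa, Xiulan}

From (5): Xiulan ∉ Research.
From (7): Dax ∉ Design.
(6) contrapositive: Dax ∉ Research.
Suppose Rosa ∉ Research: no assignment then satisfies all the clues, so Rosa ∈ Research.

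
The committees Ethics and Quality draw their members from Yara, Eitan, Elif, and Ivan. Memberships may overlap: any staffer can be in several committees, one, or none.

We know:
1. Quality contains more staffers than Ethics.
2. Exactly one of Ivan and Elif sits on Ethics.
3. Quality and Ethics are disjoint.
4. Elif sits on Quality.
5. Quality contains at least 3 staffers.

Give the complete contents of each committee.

From (4): Elif ∈ Quality.
(3) (disjoint): Elif ∉ Ethics.
(2) (exactly one): Ivan ∈ Ethics.
(3) (disjoint): Ivan ∉ Quality.
(5): only 3 candidates remain for Quality, so all are in.
(3) (disjoint): Yara ∉ Ethics.
(3) (disjoint): Eitan ∉ Ethics.

Ethics = {Ivan}; Quality = {Eitan, Elif, Yara}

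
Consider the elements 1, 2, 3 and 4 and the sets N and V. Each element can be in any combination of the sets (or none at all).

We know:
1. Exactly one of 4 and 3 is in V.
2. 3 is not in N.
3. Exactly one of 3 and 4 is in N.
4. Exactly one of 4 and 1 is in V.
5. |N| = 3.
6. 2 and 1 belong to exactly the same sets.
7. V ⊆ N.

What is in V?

V = {4}

From (2): 3 ∉ N.
(3) (exactly one): 4 ∈ N.
(5): only 3 candidates remain for N, so all are in.
(7) contrapositive: 3 ∉ V.
(1) (exactly one): 4 ∈ V.
(4) (exactly one): 1 ∉ V.
(6): 2 matches 1: 2 ∉ V.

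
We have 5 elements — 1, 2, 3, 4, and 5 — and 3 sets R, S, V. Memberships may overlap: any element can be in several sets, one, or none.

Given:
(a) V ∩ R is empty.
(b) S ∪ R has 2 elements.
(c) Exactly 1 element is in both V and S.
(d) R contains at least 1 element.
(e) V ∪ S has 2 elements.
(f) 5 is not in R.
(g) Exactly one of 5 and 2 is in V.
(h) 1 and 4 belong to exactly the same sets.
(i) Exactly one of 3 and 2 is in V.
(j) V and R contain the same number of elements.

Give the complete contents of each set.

From (f): 5 ∉ R.
Suppose 1 ∈ R: no assignment then satisfies all the clues, so 1 ∉ R.

R = {3}; S = {2, 3}; V = {2}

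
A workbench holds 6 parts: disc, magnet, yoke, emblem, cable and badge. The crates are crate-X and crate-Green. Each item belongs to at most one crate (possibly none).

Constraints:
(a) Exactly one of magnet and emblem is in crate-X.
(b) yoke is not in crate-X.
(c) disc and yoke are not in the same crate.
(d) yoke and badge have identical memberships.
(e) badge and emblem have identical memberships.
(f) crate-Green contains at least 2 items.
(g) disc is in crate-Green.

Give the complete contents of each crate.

crate-X = {magnet}; crate-Green = {cable, disc}

From (b): yoke ∉ crate-X.
From (g): disc ∈ crate-Green.
(c): yoke ∉ crate-Green.
(d): badge matches yoke: badge ∉ crate-X.
(d): badge matches yoke: badge ∉ crate-Green.
(e): emblem matches badge: emblem ∉ crate-X.
(e): emblem matches badge: emblem ∉ crate-Green.
(a) (exactly one): magnet ∈ crate-X.
(f): only 2 candidates remain for crate-Green, so all are in.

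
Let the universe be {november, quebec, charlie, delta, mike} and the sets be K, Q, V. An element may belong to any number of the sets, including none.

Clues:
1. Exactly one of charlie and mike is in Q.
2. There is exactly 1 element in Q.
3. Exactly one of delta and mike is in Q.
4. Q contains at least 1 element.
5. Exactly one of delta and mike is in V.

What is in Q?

Q = {mike}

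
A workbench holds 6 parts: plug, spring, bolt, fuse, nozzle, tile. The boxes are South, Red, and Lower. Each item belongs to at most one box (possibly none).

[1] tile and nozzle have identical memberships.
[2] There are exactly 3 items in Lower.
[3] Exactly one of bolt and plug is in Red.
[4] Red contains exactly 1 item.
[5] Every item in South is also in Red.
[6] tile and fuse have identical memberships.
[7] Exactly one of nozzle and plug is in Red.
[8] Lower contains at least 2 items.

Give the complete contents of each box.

South = {}; Red = {plug}; Lower = {fuse, nozzle, tile}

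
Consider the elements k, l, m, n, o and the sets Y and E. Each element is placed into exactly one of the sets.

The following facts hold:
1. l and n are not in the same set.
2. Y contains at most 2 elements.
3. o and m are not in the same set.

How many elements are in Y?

2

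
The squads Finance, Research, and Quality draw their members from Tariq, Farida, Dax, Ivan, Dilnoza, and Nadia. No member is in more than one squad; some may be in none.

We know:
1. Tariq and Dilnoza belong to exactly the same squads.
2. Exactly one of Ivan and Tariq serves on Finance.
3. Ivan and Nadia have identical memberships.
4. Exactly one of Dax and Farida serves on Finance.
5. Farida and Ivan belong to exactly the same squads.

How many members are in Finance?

3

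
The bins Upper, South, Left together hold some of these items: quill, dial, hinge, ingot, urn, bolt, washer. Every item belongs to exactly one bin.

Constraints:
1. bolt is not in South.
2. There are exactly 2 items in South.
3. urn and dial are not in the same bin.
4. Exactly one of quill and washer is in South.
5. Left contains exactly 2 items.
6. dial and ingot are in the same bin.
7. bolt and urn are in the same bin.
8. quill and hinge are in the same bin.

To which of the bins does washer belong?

washer: Upper

From (1): bolt ∉ South.
(7): urn matches bolt: urn ∉ South.
Suppose washer ∉ Upper: no assignment then satisfies all the clues, so washer ∈ Upper.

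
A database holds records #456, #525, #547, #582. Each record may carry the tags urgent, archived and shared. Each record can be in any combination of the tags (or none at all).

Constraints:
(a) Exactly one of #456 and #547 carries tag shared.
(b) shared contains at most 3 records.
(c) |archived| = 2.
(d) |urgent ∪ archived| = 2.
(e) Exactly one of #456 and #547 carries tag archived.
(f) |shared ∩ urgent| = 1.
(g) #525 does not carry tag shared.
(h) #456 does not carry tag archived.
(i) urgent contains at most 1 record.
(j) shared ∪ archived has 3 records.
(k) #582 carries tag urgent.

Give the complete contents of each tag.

urgent = {#582}; archived = {#547, #582}; shared = {#456, #582}

From (g): #525 ∉ shared.
From (h): #456 ∉ archived.
From (k): #582 ∈ urgent.
(e) (exactly one): #547 ∈ archived.
(i): urgent already has 1, so the rest are out.
Suppose #456 ∉ shared: no assignment then satisfies all the clues, so #456 ∈ shared.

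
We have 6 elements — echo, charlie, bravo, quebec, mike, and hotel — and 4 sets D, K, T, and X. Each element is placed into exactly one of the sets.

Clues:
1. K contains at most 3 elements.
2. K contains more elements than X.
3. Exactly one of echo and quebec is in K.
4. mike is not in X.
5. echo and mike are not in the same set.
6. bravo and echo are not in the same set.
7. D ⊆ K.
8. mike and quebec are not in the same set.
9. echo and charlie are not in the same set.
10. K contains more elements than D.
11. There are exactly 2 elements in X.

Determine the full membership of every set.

D = {}; K = {bravo, charlie, quebec}; T = {mike}; X = {echo, hotel}

From (4): mike ∉ X.
Suppose echo ∈ D: no assignment then satisfies all the clues, so echo ∉ D.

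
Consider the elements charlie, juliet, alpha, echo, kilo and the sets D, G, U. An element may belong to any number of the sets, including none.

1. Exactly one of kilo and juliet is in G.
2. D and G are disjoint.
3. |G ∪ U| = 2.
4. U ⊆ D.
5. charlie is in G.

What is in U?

U = {}

From (5): charlie ∈ G.
(2) (disjoint): charlie ∉ D.
(4) contrapositive: charlie ∉ U.
Suppose juliet ∈ U: no assignment then satisfies all the clues, so juliet ∉ U.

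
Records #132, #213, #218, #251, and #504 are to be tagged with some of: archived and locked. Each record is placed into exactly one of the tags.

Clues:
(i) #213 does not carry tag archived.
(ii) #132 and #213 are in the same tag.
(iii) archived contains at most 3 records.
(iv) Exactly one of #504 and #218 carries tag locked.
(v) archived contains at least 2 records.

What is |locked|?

3

From (i): #213 ∉ archived.
(ii): #132 matches #213: #132 ∉ archived.
Only one tag left: #132 ∈ locked.
Only one tag left: #213 ∈ locked.
Suppose #251 ∉ archived: no assignment then satisfies all the clues, so #251 ∈ archived.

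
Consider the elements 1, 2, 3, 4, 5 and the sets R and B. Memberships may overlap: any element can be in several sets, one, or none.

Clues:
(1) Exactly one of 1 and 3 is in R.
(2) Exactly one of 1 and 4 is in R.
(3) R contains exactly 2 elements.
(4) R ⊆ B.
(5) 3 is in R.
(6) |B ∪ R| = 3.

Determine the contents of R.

R = {3, 4}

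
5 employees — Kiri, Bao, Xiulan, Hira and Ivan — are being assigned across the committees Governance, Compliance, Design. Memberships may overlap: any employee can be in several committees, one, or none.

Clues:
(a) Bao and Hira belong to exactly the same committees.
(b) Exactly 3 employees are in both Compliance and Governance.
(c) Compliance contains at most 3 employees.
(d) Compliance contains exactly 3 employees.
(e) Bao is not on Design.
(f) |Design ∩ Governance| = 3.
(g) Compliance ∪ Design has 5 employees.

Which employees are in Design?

Design = {Ivan, Kiri, Xiulan}

From (e): Bao ∉ Design.
(a): Hira matches Bao: Hira ∉ Design.
Suppose Kiri ∉ Design: no assignment then satisfies all the clues, so Kiri ∈ Design.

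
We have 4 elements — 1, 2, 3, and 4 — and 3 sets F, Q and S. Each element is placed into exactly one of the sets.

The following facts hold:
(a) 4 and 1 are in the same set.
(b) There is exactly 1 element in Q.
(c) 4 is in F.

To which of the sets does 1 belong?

1: F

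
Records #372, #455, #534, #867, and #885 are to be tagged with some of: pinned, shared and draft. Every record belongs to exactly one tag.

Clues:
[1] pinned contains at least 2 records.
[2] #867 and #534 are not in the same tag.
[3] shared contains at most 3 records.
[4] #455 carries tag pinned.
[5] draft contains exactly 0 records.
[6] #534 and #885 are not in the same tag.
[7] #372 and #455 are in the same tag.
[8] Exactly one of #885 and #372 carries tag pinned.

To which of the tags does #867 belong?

From (4): #455 ∈ pinned.
(5): draft already has 0, so the rest are out.
(7): #372 matches #455: #372 ∈ pinned.
(8) (exactly one): #885 ∉ pinned.
Only one tag left: #885 ∈ shared.
(6): #534 ∉ shared.
Only one tag left: #534 ∈ pinned.
(2): #867 ∉ pinned.
Only one tag left: #867 ∈ shared.

#867: shared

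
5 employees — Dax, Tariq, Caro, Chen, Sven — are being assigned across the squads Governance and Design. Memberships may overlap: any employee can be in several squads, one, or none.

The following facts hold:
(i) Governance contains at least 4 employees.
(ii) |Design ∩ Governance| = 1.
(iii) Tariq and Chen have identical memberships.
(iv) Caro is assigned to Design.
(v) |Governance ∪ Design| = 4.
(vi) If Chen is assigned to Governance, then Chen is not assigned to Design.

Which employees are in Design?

Design = {Caro}

From (iv): Caro ∈ Design.
Suppose Dax ∈ Design: no assignment then satisfies all the clues, so Dax ∉ Design.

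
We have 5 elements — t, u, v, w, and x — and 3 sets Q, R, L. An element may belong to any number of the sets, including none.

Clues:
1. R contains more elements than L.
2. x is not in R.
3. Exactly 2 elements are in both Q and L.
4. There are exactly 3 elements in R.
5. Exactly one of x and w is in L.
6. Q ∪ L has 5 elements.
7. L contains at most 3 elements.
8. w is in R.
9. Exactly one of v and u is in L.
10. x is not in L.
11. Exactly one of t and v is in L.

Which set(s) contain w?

From (2): x ∉ R.
From (8): w ∈ R.
From (10): x ∉ L.
(5) (exactly one): w ∈ L.
Suppose w ∉ Q: no assignment then satisfies all the clues, so w ∈ Q.

w: L, Q, R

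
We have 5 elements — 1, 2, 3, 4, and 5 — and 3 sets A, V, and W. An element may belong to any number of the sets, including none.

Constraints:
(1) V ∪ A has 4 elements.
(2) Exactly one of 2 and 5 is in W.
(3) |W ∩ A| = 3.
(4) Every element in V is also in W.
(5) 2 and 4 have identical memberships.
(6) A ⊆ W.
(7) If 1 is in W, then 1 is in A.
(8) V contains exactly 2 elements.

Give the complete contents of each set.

A = {1, 2, 4}; V = {1, 3}; W = {1, 2, 3, 4}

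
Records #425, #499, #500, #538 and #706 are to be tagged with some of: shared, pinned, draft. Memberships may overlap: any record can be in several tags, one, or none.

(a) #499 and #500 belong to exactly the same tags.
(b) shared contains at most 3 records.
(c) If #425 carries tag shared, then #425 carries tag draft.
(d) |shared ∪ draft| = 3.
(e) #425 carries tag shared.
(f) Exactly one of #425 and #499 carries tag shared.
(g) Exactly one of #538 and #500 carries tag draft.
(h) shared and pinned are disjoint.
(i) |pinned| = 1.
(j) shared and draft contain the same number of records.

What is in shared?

shared = {#425, #706}

From (e): #425 ∈ shared.
(c): #425 ∈ draft.
(f) (exactly one): #499 ∉ shared.
(h) (disjoint): #425 ∉ pinned.
(a): #500 matches #499: #500 ∉ shared.
Suppose #538 ∈ shared: no assignment then satisfies all the clues, so #538 ∉ shared.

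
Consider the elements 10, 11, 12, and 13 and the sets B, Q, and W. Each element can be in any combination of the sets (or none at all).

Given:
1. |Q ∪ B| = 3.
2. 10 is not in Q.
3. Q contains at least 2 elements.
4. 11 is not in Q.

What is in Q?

Q = {12, 13}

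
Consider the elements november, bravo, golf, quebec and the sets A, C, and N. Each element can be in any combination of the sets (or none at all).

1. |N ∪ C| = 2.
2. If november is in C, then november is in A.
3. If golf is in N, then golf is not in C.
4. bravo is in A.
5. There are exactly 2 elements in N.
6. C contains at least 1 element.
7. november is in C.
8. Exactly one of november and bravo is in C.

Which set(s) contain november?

november: A, C, N

From (4): bravo ∈ A.
From (7): november ∈ C.
(2): november ∈ A.
(8) (exactly one): bravo ∉ C.
Suppose november ∉ N: no assignment then satisfies all the clues, so november ∈ N.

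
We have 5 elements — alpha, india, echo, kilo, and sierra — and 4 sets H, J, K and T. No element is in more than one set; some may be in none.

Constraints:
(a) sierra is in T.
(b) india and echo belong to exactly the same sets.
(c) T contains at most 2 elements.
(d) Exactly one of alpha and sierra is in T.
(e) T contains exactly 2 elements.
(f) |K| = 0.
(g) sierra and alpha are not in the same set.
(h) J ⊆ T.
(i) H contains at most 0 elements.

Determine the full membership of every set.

H = {}; J = {}; K = {}; T = {kilo, sierra}

From (a): sierra ∈ T.
(d) (exactly one): alpha ∉ T.
(f): K already has 0, so the rest are out.
(h) contrapositive: alpha ∉ J.
(i): H already has 0, so the rest are out.
Suppose india ∈ J: no assignment then satisfies all the clues, so india ∉ J.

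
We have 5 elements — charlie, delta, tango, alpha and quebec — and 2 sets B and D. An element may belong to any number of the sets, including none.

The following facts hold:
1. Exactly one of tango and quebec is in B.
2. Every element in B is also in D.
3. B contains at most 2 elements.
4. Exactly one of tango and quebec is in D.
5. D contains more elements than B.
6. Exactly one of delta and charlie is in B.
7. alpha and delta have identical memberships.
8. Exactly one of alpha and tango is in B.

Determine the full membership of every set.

B = {charlie, tango}; D = {alpha, charlie, delta, tango}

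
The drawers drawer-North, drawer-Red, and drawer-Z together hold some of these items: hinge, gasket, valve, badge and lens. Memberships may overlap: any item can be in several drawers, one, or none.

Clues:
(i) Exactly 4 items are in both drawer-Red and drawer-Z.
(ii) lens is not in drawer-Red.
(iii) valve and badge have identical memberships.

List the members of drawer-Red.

drawer-Red = {badge, gasket, hinge, valve}

From (ii): lens ∉ drawer-Red.
Suppose hinge ∉ drawer-Red: no assignment then satisfies all the clues, so hinge ∈ drawer-Red.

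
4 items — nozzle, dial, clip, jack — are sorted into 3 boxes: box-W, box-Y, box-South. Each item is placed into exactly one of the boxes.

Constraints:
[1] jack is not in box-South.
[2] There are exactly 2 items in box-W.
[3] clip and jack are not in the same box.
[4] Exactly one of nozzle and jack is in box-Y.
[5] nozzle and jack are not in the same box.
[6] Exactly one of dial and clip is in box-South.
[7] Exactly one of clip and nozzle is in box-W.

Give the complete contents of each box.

From (1): jack ∉ box-South.
Suppose nozzle ∉ box-W: no assignment then satisfies all the clues, so nozzle ∈ box-W.

box-W = {dial, nozzle}; box-Y = {jack}; box-South = {clip}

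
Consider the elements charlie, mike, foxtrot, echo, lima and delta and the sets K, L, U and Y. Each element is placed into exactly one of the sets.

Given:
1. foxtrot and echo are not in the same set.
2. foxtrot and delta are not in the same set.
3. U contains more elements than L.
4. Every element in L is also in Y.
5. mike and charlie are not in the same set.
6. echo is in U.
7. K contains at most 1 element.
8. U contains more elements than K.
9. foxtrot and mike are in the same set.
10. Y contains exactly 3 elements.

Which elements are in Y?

Y = {foxtrot, lima, mike}

From (6): echo ∈ U.
(1): foxtrot ∉ U.
(9): mike matches foxtrot: mike ∉ U.
Suppose charlie ∈ Y: no assignment then satisfies all the clues, so charlie ∉ Y.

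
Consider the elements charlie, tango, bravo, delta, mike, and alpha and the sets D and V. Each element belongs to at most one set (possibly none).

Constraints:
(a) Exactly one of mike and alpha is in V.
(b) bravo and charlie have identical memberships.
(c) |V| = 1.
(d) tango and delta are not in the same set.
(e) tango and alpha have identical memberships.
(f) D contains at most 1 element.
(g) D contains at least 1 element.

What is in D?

D = {delta}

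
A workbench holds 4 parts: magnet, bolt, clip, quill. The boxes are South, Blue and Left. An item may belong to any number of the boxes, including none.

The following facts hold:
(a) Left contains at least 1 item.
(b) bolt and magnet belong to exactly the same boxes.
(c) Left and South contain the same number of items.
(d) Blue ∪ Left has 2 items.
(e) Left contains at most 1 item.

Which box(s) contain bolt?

bolt: none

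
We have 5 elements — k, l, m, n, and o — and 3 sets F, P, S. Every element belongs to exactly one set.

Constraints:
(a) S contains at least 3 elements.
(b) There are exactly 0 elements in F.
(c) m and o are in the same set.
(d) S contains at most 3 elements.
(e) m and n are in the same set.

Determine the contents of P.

P = {k, l}

(b): F already has 0, so the rest are out.
Suppose k ∉ P: no assignment then satisfies all the clues, so k ∈ P.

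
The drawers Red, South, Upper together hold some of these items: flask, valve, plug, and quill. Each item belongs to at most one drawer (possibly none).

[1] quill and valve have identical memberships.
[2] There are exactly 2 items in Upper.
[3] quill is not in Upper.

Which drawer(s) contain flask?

From (3): quill ∉ Upper.
(1): valve matches quill: valve ∉ Upper.
(2): only 2 candidates remain for Upper, so all are in.

flask: Upper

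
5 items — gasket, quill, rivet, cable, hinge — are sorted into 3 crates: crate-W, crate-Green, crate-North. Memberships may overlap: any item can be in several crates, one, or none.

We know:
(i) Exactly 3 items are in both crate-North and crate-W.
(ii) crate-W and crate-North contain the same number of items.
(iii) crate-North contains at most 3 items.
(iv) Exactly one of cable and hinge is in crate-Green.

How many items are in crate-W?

3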